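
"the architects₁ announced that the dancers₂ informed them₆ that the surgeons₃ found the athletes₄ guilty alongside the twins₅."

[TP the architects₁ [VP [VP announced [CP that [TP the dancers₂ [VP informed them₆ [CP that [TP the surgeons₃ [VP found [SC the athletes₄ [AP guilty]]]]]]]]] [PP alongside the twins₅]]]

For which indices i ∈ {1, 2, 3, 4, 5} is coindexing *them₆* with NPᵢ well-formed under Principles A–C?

*them* is a pronoun, so Principle B applies: it must be free in its binding domain.
Binding domain of *them₆*: the embedded TP, whose subject is the dancers₂.
*the architects₁* c-commands the pronoun but from outside its binding domain, and is not c-commanded by it → coindexation permitted.
*the dancers₂* c-commands the pronoun within its binding domain → coindexation would violate Principle B.
*the surgeons₃*: the pronoun c-commands this R-expression → coindexation would violate Principle C on *the surgeons₃*.
*the athletes₄*: the pronoun c-commands this R-expression → coindexation would violate Principle C on *the athletes₄*.
*the twins₅* and the pronoun do not c-command one another → neither Principle B nor Principle C is at stake; coindexation permitted.

{1, 5}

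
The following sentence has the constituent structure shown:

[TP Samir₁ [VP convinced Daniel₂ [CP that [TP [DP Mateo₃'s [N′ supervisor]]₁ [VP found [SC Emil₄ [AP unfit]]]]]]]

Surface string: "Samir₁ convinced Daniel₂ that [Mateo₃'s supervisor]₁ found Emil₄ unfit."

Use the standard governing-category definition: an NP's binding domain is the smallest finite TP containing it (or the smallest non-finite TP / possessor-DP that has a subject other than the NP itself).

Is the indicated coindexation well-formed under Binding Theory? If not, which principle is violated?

The two coindexed NPs are *[Mateo₃'s supervisor]₁* and *Samir₁*.
*[Mateo₃'s supervisor]₁* is an R-expression. Principle C requires it to be free everywhere.
*Samir₁* c-commands it and carries the same index.
The R-expression is bound → Principle C violation.

Principle C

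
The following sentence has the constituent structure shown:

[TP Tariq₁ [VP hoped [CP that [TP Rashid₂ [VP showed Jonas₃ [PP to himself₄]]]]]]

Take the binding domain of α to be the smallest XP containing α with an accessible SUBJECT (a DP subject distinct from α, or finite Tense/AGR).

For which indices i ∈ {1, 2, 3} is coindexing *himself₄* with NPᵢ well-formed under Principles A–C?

*himself* is an anaphor, so Principle A applies: it must be bound in its binding domain.
Binding domain of *himself₄*: the embedded TP, whose subject is Rashid₂.
*Tariq₁* c-commands the anaphor but is outside its binding domain → cannot satisfy Principle A.
*Rashid₂* c-commands the anaphor within its binding domain → licit binder.
*Jonas₃* c-commands the anaphor within its binding domain → licit binder.

{2, 3}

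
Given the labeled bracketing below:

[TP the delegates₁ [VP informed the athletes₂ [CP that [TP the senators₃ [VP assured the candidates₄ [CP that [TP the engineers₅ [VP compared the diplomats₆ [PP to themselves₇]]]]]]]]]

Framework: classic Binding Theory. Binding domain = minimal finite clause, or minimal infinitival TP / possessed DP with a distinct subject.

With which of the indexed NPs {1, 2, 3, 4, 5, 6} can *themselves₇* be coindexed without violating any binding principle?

*themselves* is an anaphor, so Principle A applies: it must be bound in its binding domain.
Binding domain of *themselves₇*: the embedded TP, whose subject is the engineers₅.
*the delegates₁* c-commands the anaphor but is outside its binding domain → cannot satisfy Principle A.
*the athletes₂* c-commands the anaphor but is outside its binding domain → cannot satisfy Principle A.
*the senators₃* c-commands the anaphor but is outside its binding domain → cannot satisfy Principle A.
*the candidates₄* c-commands the anaphor but is outside its binding domain → cannot satisfy Principle A.
*the engineers₅* c-commands the anaphor within its binding domain → licit binder.
*the diplomats₆* c-commands the anaphor within its binding domain → licit binder.

{5, 6}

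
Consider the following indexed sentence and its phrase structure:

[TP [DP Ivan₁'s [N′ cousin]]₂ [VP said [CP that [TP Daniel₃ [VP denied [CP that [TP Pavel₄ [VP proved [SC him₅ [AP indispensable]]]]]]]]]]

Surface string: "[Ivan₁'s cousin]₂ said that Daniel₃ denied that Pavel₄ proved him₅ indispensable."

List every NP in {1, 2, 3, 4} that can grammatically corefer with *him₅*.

{1, 2, 3}

*him* is a pronoun, so Principle B applies: it must be free in its binding domain.
Binding domain of *him₅*: the embedded TP, whose subject is Pavel₄.
*Ivan₁* and the pronoun do not c-command one another → neither Principle B nor Principle C is at stake; coindexation permitted.
*[Ivan₁'s cousin]₂* c-commands the pronoun but from outside its binding domain, and is not c-commanded by it → coindexation permitted.
*Daniel₃* c-commands the pronoun but from outside its binding domain, and is not c-commanded by it → coindexation permitted.
*Pavel₄* c-commands the pronoun within its binding domain → coindexation would violate Principle B.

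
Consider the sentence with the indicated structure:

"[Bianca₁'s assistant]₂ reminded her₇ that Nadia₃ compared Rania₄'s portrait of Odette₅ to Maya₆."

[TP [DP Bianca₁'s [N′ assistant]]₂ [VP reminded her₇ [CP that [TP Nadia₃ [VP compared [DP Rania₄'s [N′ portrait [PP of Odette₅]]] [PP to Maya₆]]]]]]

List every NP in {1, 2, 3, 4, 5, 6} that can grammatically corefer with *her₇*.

{1}

*her* is a pronoun, so Principle B applies: it must be free in its binding domain.
Binding domain of *her₇*: the matrix TP, whose subject is [Bianca₁'s assistant]₂.
*Bianca₁* and the pronoun do not c-command one another → neither Principle B nor Principle C is at stake; coindexation permitted.
*[Bianca₁'s assistant]₂* c-commands the pronoun within its binding domain → coindexation would violate Principle B.
*Nadia₃*: the pronoun c-commands this R-expression → coindexation would violate Principle C on *Nadia₃*.
*Rania₄*: the pronoun c-commands this R-expression → coindexation would violate Principle C on *Rania₄*.
*Odette₅*: the pronoun c-commands this R-expression → coindexation would violate Principle C on *Odette₅*.
*Maya₆*: the pronoun c-commands this R-expression → coindexation would violate Principle C on *Maya₆*.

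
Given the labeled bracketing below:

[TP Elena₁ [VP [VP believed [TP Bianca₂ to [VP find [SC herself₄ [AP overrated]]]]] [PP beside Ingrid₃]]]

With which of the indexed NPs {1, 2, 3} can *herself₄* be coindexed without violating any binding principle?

{2}

*herself* is an anaphor, so Principle A applies: it must be bound in its binding domain.
Binding domain of *herself₄*: the embedded TP, whose subject is Bianca₂.
*Elena₁* c-commands the anaphor but is outside its binding domain → cannot satisfy Principle A.
*Bianca₂* c-commands the anaphor within its binding domain → licit binder.
*Ingrid₃* does not c-command the anaphor → cannot bind it.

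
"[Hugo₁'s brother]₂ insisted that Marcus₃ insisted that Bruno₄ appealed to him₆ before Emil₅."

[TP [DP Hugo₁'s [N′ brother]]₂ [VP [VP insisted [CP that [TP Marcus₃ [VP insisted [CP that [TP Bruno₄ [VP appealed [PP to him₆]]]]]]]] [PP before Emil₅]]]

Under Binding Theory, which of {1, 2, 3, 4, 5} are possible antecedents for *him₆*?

*him* is a pronoun, so Principle B applies: it must be free in its binding domain.
Binding domain of *him₆*: the embedded TP, whose subject is Bruno₄.
*Hugo₁* and the pronoun do not c-command one another → neither Principle B nor Principle C is at stake; coindexation permitted.
*[Hugo₁'s brother]₂* c-commands the pronoun but from outside its binding domain, and is not c-commanded by it → coindexation permitted.
*Marcus₃* c-commands the pronoun but from outside its binding domain, and is not c-commanded by it → coindexation permitted.
*Bruno₄* c-commands the pronoun within its binding domain → coindexation would violate Principle B.
*Emil₅* and the pronoun do not c-command one another → neither Principle B nor Principle C is at stake; coindexation permitted.

{1, 2, 3, 5}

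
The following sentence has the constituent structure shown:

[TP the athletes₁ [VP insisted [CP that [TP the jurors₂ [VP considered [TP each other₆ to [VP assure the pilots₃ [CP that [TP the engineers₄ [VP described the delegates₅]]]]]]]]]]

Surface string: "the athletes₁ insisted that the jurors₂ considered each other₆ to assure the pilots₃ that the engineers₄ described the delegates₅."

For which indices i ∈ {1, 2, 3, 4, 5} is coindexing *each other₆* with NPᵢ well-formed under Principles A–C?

{2}

*each other* is an anaphor, so Principle A applies: it must be bound in its binding domain.
Binding domain of *each other₆*: the embedded TP, whose subject is the jurors₂.
*the athletes₁* c-commands the anaphor but is outside its binding domain → cannot satisfy Principle A.
*the jurors₂* c-commands the anaphor within its binding domain → licit binder.
*the pilots₃* does not c-command the anaphor → cannot bind it.
*the engineers₄* does not c-command the anaphor → cannot bind it.
*the delegates₅* does not c-command the anaphor → cannot bind it.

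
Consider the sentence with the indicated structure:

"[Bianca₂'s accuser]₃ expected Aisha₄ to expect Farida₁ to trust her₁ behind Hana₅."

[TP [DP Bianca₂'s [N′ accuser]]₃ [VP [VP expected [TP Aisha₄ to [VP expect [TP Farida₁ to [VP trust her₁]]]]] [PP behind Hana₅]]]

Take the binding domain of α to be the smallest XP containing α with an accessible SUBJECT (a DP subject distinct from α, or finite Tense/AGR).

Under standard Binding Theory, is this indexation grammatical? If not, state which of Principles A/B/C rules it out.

Principle B

The two coindexed NPs are *Farida₁* and *her₁*.
*her₁* is a pronoun. Its binding domain is the embedded TP, whose subject is Farida₁.
*Farida₁* c-commands it within that domain and carries the same index.
The pronoun is locally bound → Principle B violation.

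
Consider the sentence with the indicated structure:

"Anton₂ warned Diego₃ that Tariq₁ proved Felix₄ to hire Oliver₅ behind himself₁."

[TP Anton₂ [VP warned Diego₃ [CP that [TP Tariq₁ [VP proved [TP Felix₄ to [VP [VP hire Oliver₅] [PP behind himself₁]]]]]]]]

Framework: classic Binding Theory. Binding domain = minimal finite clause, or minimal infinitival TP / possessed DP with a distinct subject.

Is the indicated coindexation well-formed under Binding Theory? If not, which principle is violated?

Principle A

The two coindexed NPs are *Tariq₁* and *himself₁*.
*himself₁* is an anaphor. Principle A requires it to be bound within its binding domain — the embedded TP, whose subject is Felix₄.
Within that domain it is c-commanded by *Felix₄*, which does not share its index.
*Tariq₁* does c-command the anaphor, but from outside its binding domain.
The anaphor is unbound in its domain → Principle A violation.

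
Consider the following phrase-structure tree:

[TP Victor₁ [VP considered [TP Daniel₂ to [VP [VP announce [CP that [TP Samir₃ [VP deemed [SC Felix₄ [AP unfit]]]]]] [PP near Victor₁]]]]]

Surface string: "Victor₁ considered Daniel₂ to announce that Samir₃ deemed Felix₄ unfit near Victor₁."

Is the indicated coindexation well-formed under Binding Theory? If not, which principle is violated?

The two coindexed NPs are *Victor₁* (the lower occurrence) and *Victor₁* (the higher occurrence).
*Victor₁* (the lower occurrence) is an R-expression. Principle C requires it to be free everywhere.
*Victor₁* (the higher occurrence) c-commands it and carries the same index.
The R-expression is bound → Principle C violation.

Principle C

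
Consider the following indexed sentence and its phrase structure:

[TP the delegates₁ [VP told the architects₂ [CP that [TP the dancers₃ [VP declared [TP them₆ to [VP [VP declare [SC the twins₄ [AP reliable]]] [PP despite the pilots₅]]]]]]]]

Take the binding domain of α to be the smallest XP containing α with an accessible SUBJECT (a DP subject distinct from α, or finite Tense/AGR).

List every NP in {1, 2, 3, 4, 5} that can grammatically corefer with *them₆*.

{1, 2}

*them* is a pronoun, so Principle B applies: it must be free in its binding domain.
Binding domain of *them₆*: the embedded TP, whose subject is the dancers₃.
*the delegates₁* c-commands the pronoun but from outside its binding domain, and is not c-commanded by it → coindexation permitted.
*the architects₂* c-commands the pronoun but from outside its binding domain, and is not c-commanded by it → coindexation permitted.
*the dancers₃* c-commands the pronoun within its binding domain → coindexation would violate Principle B.
*the twins₄*: the pronoun c-commands this R-expression → coindexation would violate Principle C on *the twins₄*.
*the pilots₅*: the pronoun c-commands this R-expression → coindexation would violate Principle C on *the pilots₅*.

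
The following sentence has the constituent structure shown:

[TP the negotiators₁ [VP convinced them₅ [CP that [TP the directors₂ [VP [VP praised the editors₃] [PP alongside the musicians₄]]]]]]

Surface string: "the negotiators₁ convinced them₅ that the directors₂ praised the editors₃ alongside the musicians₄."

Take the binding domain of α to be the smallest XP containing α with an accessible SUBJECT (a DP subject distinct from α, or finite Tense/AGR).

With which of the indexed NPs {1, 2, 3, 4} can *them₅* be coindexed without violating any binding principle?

none

*them* is a pronoun, so Principle B applies: it must be free in its binding domain.
Binding domain of *them₅*: the matrix TP, whose subject is the negotiators₁.
*the negotiators₁* c-commands the pronoun within its binding domain → coindexation would violate Principle B.
*the directors₂*: the pronoun c-commands this R-expression → coindexation would violate Principle C on *the directors₂*.
*the editors₃*: the pronoun c-commands this R-expression → coindexation would violate Principle C on *the editors₃*.
*the musicians₄*: the pronoun c-commands this R-expression → coindexation would violate Principle C on *the musicians₄*.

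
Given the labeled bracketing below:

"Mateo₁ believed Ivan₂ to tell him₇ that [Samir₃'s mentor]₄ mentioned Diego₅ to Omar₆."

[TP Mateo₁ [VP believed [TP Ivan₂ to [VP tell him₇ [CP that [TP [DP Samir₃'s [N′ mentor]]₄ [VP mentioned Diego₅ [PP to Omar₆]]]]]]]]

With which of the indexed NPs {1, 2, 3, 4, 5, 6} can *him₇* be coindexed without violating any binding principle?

*him* is a pronoun, so Principle B applies: it must be free in its binding domain.
Binding domain of *him₇*: the embedded TP, whose subject is Ivan₂.
*Mateo₁* c-commands the pronoun but from outside its binding domain, and is not c-commanded by it → coindexation permitted.
*Ivan₂* c-commands the pronoun within its binding domain → coindexation would violate Principle B.
*Samir₃*: the pronoun c-commands this R-expression → coindexation would violate Principle C on *Samir₃*.
*[Samir₃'s mentor]₄*: the pronoun c-commands this R-expression → coindexation would violate Principle C on *[Samir₃'s mentor]₄*.
*Diego₅*: the pronoun c-commands this R-expression → coindexation would violate Principle C on *Diego₅*.
*Omar₆*: the pronoun c-commands this R-expression → coindexation would violate Principle C on *Omar₆*.

{1}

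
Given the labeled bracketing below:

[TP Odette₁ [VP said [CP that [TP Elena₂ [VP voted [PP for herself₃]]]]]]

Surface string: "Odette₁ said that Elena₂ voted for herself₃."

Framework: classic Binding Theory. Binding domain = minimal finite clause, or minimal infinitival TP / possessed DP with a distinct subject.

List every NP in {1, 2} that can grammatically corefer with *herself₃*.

{2}

*herself* is an anaphor, so Principle A applies: it must be bound in its binding domain.
Binding domain of *herself₃*: the embedded TP, whose subject is Elena₂.
*Odette₁* c-commands the anaphor but is outside its binding domain → cannot satisfy Principle A.
*Elena₂* c-commands the anaphor within its binding domain → licit binder.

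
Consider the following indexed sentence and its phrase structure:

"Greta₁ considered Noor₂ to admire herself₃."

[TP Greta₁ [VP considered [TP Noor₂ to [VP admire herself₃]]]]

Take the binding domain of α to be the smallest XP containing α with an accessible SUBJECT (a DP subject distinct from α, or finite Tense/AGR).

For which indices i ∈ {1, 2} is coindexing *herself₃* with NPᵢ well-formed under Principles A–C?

*herself* is an anaphor, so Principle A applies: it must be bound in its binding domain.
Binding domain of *herself₃*: the embedded TP, whose subject is Noor₂.
*Greta₁* c-commands the anaphor but is outside its binding domain → cannot satisfy Principle A.
*Noor₂* c-commands the anaphor within its binding domain → licit binder.

{2}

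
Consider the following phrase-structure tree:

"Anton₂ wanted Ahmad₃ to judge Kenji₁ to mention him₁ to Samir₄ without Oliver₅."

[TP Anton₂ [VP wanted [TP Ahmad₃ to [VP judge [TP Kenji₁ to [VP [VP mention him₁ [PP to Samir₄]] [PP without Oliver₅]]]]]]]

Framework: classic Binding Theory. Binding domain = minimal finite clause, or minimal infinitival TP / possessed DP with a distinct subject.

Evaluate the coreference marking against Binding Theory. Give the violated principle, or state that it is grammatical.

The two coindexed NPs are *Kenji₁* and *him₁*.
*him₁* is a pronoun. Its binding domain is the embedded TP, whose subject is Kenji₁.
*Kenji₁* c-commands it within that domain and carries the same index.
The pronoun is locally bound → Principle B violation.

Principle B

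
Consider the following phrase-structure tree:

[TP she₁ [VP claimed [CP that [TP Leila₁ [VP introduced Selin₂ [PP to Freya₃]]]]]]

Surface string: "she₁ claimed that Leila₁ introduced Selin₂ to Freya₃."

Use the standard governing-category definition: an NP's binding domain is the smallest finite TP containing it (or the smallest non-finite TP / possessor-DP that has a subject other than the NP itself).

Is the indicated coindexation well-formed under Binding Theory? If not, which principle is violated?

The two coindexed NPs are *she₁* and *Leila₁*.
*Leila₁* is an R-expression. Principle C requires it to be free everywhere.
*she₁* c-commands it and carries the same index.
The R-expression is bound → Principle C violation.

Principle C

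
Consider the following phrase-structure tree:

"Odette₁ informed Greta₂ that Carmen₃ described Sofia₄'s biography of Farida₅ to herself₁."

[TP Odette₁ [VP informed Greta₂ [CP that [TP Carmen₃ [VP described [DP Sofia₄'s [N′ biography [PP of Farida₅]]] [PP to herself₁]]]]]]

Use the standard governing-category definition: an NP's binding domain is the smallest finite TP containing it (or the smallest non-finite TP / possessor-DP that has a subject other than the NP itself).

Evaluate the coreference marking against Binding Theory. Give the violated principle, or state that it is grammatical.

Principle A

The two coindexed NPs are *Odette₁* and *herself₁*.
*herself₁* is an anaphor. Principle A requires it to be bound within its binding domain — the embedded TP, whose subject is Carmen₃.
Within that domain it is c-commanded by *Carmen₃*, which does not share its index.
*Odette₁* does c-command the anaphor, but from outside its binding domain.
The anaphor is unbound in its domain → Principle A violation.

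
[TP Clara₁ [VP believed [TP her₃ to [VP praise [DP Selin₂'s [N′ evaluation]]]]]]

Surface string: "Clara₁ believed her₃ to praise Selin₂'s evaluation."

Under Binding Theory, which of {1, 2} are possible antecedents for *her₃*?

*her* is a pronoun, so Principle B applies: it must be free in its binding domain.
Binding domain of *her₃*: the matrix TP, whose subject is Clara₁.
*Clara₁* c-commands the pronoun within its binding domain → coindexation would violate Principle B.
*Selin₂*: the pronoun c-commands this R-expression → coindexation would violate Principle C on *Selin₂*.

none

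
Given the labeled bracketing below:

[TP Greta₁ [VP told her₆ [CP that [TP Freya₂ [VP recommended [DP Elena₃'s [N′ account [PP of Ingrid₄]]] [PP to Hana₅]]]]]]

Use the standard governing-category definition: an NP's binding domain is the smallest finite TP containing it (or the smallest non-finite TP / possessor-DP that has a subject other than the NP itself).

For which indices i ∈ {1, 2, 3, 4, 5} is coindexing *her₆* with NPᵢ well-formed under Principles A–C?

none

*her* is a pronoun, so Principle B applies: it must be free in its binding domain.
Binding domain of *her₆*: the matrix TP, whose subject is Greta₁.
*Greta₁* c-commands the pronoun within its binding domain → coindexation would violate Principle B.
*Freya₂*: the pronoun c-commands this R-expression → coindexation would violate Principle C on *Freya₂*.
*Elena₃*: the pronoun c-commands this R-expression → coindexation would violate Principle C on *Elena₃*.
*Ingrid₄*: the pronoun c-commands this R-expression → coindexation would violate Principle C on *Ingrid₄*.
*Hana₅*: the pronoun c-commands this R-expression → coindexation would violate Principle C on *Hana₅*.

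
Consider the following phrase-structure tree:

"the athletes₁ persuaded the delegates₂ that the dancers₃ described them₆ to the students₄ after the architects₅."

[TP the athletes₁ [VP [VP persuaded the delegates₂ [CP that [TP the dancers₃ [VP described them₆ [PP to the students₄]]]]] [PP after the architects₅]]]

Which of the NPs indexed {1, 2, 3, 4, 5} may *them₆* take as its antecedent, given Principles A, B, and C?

{1, 2, 5}

*them* is a pronoun, so Principle B applies: it must be free in its binding domain.
Binding domain of *them₆*: the embedded TP, whose subject is the dancers₃.
*the athletes₁* c-commands the pronoun but from outside its binding domain, and is not c-commanded by it → coindexation permitted.
*the delegates₂* c-commands the pronoun but from outside its binding domain, and is not c-commanded by it → coindexation permitted.
*the dancers₃* c-commands the pronoun within its binding domain → coindexation would violate Principle B.
*the students₄*: the pronoun c-commands this R-expression → coindexation would violate Principle C on *the students₄*.
*the architects₅* and the pronoun do not c-command one another → neither Principle B nor Principle C is at stake; coindexation permitted.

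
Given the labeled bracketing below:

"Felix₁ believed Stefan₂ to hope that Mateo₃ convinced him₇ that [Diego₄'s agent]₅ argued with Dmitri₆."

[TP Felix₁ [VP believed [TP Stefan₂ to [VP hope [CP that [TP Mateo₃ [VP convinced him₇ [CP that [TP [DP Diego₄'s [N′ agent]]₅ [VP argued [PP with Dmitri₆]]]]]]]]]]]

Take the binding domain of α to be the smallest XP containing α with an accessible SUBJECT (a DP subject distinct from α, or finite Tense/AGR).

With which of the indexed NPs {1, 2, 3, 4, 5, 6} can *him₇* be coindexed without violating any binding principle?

*him* is a pronoun, so Principle B applies: it must be free in its binding domain.
Binding domain of *him₇*: the embedded TP, whose subject is Mateo₃.
*Felix₁* c-commands the pronoun but from outside its binding domain, and is not c-commanded by it → coindexation permitted.
*Stefan₂* c-commands the pronoun but from outside its binding domain, and is not c-commanded by it → coindexation permitted.
*Mateo₃* c-commands the pronoun within its binding domain → coindexation would violate Principle B.
*Diego₄*: the pronoun c-commands this R-expression → coindexation would violate Principle C on *Diego₄*.
*[Diego₄'s agent]₅*: the pronoun c-commands this R-expression → coindexation would violate Principle C on *[Diego₄'s agent]₅*.
*Dmitri₆*: the pronoun c-commands this R-expression → coindexation would violate Principle C on *Dmitri₆*.

{1, 2}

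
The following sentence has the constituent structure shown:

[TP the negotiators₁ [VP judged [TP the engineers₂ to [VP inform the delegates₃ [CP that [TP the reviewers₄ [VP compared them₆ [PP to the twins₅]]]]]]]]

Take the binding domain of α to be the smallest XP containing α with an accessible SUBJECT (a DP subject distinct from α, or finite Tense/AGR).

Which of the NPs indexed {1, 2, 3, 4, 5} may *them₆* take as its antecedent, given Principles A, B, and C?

{1, 2, 3}

*them* is a pronoun, so Principle B applies: it must be free in its binding domain.
Binding domain of *them₆*: the embedded TP, whose subject is the reviewers₄.
*the negotiators₁* c-commands the pronoun but from outside its binding domain, and is not c-commanded by it → coindexation permitted.
*the engineers₂* c-commands the pronoun but from outside its binding domain, and is not c-commanded by it → coindexation permitted.
*the delegates₃* c-commands the pronoun but from outside its binding domain, and is not c-commanded by it → coindexation permitted.
*the reviewers₄* c-commands the pronoun within its binding domain → coindexation would violate Principle B.
*the twins₅*: the pronoun c-commands this R-expression → coindexation would violate Principle C on *the twins₅*.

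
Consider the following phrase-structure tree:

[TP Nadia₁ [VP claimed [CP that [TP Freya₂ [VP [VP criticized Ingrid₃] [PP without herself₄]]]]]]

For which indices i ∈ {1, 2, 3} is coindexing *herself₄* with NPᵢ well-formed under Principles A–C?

{2}

*herself* is an anaphor, so Principle A applies: it must be bound in its binding domain.
Binding domain of *herself₄*: the embedded TP, whose subject is Freya₂.
*Nadia₁* c-commands the anaphor but is outside its binding domain → cannot satisfy Principle A.
*Freya₂* c-commands the anaphor within its binding domain → licit binder.
*Ingrid₃* does not c-command the anaphor → cannot bind it.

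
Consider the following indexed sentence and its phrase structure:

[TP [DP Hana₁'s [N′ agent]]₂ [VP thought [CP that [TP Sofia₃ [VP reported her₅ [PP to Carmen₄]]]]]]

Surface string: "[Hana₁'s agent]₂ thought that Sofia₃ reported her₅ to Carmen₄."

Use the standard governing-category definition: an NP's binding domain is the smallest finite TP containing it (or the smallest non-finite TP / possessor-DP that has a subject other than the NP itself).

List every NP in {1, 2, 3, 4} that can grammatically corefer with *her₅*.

*her* is a pronoun, so Principle B applies: it must be free in its binding domain.
Binding domain of *her₅*: the embedded TP, whose subject is Sofia₃.
*Hana₁* and the pronoun do not c-command one another → neither Principle B nor Principle C is at stake; coindexation permitted.
*[Hana₁'s agent]₂* c-commands the pronoun but from outside its binding domain, and is not c-commanded by it → coindexation permitted.
*Sofia₃* c-commands the pronoun within its binding domain → coindexation would violate Principle B.
*Carmen₄*: the pronoun c-commands this R-expression → coindexation would violate Principle C on *Carmen₄*.

{1, 2}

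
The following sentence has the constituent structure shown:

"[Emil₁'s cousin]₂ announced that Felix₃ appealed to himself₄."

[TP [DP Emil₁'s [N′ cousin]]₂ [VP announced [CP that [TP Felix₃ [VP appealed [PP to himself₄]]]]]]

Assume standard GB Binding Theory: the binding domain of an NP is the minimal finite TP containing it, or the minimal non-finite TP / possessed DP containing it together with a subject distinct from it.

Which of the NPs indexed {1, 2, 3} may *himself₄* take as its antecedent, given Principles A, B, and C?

{3}

*himself* is an anaphor, so Principle A applies: it must be bound in its binding domain.
Binding domain of *himself₄*: the embedded TP, whose subject is Felix₃.
*Emil₁* does not c-command the anaphor → cannot bind it.
*[Emil₁'s cousin]₂* c-commands the anaphor but is outside its binding domain → cannot satisfy Principle A.
*Felix₃* c-commands the anaphor within its binding domain → licit binder.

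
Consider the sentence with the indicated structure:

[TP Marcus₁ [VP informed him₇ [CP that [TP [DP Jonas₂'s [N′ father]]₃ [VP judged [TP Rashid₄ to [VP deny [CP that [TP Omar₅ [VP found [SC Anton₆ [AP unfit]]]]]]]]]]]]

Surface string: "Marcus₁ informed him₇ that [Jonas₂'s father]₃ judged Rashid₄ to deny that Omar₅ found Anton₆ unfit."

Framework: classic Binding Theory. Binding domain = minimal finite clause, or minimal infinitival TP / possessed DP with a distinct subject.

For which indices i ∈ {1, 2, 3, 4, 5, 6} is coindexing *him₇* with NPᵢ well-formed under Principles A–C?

none

*him* is a pronoun, so Principle B applies: it must be free in its binding domain.
Binding domain of *him₇*: the matrix TP, whose subject is Marcus₁.
*Marcus₁* c-commands the pronoun within its binding domain → coindexation would violate Principle B.
*Jonas₂*: the pronoun c-commands this R-expression → coindexation would violate Principle C on *Jonas₂*.
*[Jonas₂'s father]₃*: the pronoun c-commands this R-expression → coindexation would violate Principle C on *[Jonas₂'s father]₃*.
*Rashid₄*: the pronoun c-commands this R-expression → coindexation would violate Principle C on *Rashid₄*.
*Omar₅*: the pronoun c-commands this R-expression → coindexation would violate Principle C on *Omar₅*.
*Anton₆*: the pronoun c-commands this R-expression → coindexation would violate Principle C on *Anton₆*.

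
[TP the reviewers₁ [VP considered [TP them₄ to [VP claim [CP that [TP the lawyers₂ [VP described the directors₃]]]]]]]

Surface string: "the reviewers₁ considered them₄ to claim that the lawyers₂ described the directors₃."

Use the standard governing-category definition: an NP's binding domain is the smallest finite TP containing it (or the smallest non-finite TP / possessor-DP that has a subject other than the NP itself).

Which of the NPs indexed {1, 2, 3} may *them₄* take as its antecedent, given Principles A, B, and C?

none

*them* is a pronoun, so Principle B applies: it must be free in its binding domain.
Binding domain of *them₄*: the matrix TP, whose subject is the reviewers₁.
*the reviewers₁* c-commands the pronoun within its binding domain → coindexation would violate Principle B.
*the lawyers₂*: the pronoun c-commands this R-expression → coindexation would violate Principle C on *the lawyers₂*.
*the directors₃*: the pronoun c-commands this R-expression → coindexation would violate Principle C on *the directors₃*.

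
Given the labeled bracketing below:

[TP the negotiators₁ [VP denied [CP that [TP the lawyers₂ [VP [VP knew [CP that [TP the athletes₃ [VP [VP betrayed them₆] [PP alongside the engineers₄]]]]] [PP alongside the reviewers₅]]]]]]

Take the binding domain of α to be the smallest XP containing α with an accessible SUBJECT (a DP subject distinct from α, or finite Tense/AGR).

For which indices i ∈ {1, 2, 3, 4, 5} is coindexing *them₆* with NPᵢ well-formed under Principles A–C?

{1, 2, 4, 5}

*them* is a pronoun, so Principle B applies: it must be free in its binding domain.
Binding domain of *them₆*: the embedded TP, whose subject is the athletes₃.
*the negotiators₁* c-commands the pronoun but from outside its binding domain, and is not c-commanded by it → coindexation permitted.
*the lawyers₂* c-commands the pronoun but from outside its binding domain, and is not c-commanded by it → coindexation permitted.
*the athletes₃* c-commands the pronoun within its binding domain → coindexation would violate Principle B.
*the engineers₄* and the pronoun do not c-command one another → neither Principle B nor Principle C is at stake; coindexation permitted.
*the reviewers₅* and the pronoun do not c-command one another → neither Principle B nor Principle C is at stake; coindexation permitted.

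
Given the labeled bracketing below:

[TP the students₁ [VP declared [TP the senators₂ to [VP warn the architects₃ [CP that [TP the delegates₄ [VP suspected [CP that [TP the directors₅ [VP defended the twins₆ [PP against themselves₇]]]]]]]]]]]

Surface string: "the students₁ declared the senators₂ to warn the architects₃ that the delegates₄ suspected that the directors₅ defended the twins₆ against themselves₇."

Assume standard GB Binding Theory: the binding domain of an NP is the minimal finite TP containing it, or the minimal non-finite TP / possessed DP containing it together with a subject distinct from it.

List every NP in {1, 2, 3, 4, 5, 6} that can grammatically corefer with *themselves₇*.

{5, 6}

*themselves* is an anaphor, so Principle A applies: it must be bound in its binding domain.
Binding domain of *themselves₇*: the embedded TP, whose subject is the directors₅.
*the students₁* c-commands the anaphor but is outside its binding domain → cannot satisfy Principle A.
*the senators₂* c-commands the anaphor but is outside its binding domain → cannot satisfy Principle A.
*the architects₃* c-commands the anaphor but is outside its binding domain → cannot satisfy Principle A.
*the delegates₄* c-commands the anaphor but is outside its binding domain → cannot satisfy Principle A.
*the directors₅* c-commands the anaphor within its binding domain → licit binder.
*the twins₆* c-commands the anaphor within its binding domain → licit binder.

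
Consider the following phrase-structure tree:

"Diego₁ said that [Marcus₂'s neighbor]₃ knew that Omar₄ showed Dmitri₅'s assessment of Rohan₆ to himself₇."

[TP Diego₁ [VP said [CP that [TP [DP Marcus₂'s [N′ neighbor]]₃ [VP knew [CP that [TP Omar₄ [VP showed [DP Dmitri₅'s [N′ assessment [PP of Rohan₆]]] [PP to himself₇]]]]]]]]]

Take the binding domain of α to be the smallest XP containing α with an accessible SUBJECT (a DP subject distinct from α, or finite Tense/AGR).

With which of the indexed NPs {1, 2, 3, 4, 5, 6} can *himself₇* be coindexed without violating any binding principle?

*himself* is an anaphor, so Principle A applies: it must be bound in its binding domain.
Binding domain of *himself₇*: the embedded TP, whose subject is Omar₄.
*Diego₁* c-commands the anaphor but is outside its binding domain → cannot satisfy Principle A.
*Marcus₂* does not c-command the anaphor → cannot bind it.
*[Marcus₂'s neighbor]₃* c-commands the anaphor but is outside its binding domain → cannot satisfy Principle A.
*Omar₄* c-commands the anaphor within its binding domain → licit binder.
*Dmitri₅* does not c-command the anaphor → cannot bind it.
*Rohan₆* does not c-command the anaphor → cannot bind it.

{4}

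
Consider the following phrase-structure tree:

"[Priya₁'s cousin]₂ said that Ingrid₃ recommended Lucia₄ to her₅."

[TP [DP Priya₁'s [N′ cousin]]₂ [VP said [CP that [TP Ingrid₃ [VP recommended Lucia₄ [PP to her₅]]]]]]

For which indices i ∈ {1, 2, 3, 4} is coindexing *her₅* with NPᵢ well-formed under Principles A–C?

{1, 2}

*her* is a pronoun, so Principle B applies: it must be free in its binding domain.
Binding domain of *her₅*: the embedded TP, whose subject is Ingrid₃.
*Priya₁* and the pronoun do not c-command one another → neither Principle B nor Principle C is at stake; coindexation permitted.
*[Priya₁'s cousin]₂* c-commands the pronoun but from outside its binding domain, and is not c-commanded by it → coindexation permitted.
*Ingrid₃* c-commands the pronoun within its binding domain → coindexation would violate Principle B.
*Lucia₄* c-commands the pronoun within its binding domain → coindexation would violate Principle B.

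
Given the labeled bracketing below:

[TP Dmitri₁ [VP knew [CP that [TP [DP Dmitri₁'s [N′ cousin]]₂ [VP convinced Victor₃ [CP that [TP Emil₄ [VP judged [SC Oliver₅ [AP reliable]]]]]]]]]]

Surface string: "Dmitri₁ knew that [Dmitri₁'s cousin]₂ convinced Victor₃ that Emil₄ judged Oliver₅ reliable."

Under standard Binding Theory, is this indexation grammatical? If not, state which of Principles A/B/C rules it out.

Principle C

The two coindexed NPs are *Dmitri₁* (the higher occurrence) and *Dmitri₁* (the lower occurrence).
*Dmitri₁* (the lower occurrence) is an R-expression. Principle C requires it to be free everywhere.
*Dmitri₁* (the higher occurrence) c-commands it and carries the same index.
The R-expression is bound → Principle C violation.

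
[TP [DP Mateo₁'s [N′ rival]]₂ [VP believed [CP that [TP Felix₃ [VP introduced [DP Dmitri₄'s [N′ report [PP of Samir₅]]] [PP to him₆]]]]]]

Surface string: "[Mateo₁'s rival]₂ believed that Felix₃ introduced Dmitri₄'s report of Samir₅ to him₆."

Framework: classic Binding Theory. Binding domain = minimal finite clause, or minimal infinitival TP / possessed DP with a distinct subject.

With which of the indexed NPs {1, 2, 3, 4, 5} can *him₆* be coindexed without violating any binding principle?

{1, 2, 4, 5}

*him* is a pronoun, so Principle B applies: it must be free in its binding domain.
Binding domain of *him₆*: the embedded TP, whose subject is Felix₃.
*Mateo₁* and the pronoun do not c-command one another → neither Principle B nor Principle C is at stake; coindexation permitted.
*[Mateo₁'s rival]₂* c-commands the pronoun but from outside its binding domain, and is not c-commanded by it → coindexation permitted.
*Felix₃* c-commands the pronoun within its binding domain → coindexation would violate Principle B.
*Dmitri₄* and the pronoun do not c-command one another → neither Principle B nor Principle C is at stake; coindexation permitted.
*Samir₅* and the pronoun do not c-command one another → neither Principle B nor Principle C is at stake; coindexation permitted.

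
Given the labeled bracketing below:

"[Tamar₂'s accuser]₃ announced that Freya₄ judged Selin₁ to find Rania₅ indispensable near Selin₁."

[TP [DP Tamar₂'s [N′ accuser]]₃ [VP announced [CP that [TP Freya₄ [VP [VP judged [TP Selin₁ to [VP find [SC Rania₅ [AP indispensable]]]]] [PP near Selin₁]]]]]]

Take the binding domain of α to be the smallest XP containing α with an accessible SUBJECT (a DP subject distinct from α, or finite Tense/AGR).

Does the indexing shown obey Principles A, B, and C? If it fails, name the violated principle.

The two coindexed NPs are *Selin₁* and *Selin₁*.
*Selin₁* is an R-expression; no coindexed NP c-commands it, so Principle C holds.
*Selin₁* is an R-expression; *Selin₁* does not c-command it, and no other NP shares its index, so Principle C is satisfied.
All principles are respected.

grammatical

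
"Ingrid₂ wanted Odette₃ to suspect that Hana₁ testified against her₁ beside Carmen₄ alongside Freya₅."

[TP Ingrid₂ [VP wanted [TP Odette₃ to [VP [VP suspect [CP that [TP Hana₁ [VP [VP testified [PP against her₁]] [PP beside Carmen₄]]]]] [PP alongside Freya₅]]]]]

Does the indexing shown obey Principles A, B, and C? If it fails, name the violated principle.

The two coindexed NPs are *Hana₁* and *her₁*.
*her₁* is a pronoun. Its binding domain is the embedded TP, whose subject is Hana₁.
*Hana₁* c-commands it within that domain and carries the same index.
The pronoun is locally bound → Principle B violation.

Principle B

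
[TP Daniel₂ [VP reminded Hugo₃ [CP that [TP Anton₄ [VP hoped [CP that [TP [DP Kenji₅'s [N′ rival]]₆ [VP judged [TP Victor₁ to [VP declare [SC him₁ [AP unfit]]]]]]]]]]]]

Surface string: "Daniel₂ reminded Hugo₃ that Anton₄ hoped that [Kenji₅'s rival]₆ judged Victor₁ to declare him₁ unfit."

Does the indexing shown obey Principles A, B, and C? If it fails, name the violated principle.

Principle B

The two coindexed NPs are *Victor₁* and *him₁*.
*him₁* is a pronoun. Its binding domain is the embedded TP, whose subject is Victor₁.
*Victor₁* c-commands it within that domain and carries the same index.
The pronoun is locally bound → Principle B violation.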